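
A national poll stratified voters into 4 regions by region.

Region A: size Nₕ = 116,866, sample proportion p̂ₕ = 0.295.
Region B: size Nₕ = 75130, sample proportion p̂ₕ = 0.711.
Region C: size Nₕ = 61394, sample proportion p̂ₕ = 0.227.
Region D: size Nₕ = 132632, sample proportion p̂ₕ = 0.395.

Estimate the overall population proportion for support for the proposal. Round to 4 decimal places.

0.3995

Wₕ = Nₕ/N with N = 386022: 0.3027, 0.1946, 0.1590, 0.3436.
p̂_st = 0.3027·0.295 + 0.1946·0.711 + 0.1590·0.227 + 0.3436·0.395 ≈ 0.399508... → 0.3995.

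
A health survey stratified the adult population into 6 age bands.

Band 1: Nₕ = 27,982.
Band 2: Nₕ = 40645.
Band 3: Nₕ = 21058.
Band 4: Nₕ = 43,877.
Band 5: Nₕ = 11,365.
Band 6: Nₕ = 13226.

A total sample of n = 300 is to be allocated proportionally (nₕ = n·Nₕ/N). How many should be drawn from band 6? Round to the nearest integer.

Share of band 6 = 13226/158153 = 0.08363.
Allocate 300 × 0.08363 = 25.088... → 25.

25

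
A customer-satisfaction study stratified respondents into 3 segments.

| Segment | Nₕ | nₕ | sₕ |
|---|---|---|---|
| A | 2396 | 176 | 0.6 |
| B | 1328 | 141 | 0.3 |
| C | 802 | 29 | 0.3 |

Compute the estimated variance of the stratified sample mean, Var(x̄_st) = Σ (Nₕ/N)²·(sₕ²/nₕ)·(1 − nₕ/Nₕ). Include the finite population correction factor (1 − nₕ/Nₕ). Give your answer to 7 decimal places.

N = 4526; Wₕ = Nₕ/N.
segment A: (2396/4526)²·0.6²/176·(1 − 176/2396) = 0.0005311296
segment B: (1328/4526)²·0.3²/141·(1 − 141/1328) = 0.0000491183
segment C: (802/4526)²·0.3²/29·(1 − 29/802) = 0.0000939224
Sum = 0.0006741703 → 0.0006742.

0.0006742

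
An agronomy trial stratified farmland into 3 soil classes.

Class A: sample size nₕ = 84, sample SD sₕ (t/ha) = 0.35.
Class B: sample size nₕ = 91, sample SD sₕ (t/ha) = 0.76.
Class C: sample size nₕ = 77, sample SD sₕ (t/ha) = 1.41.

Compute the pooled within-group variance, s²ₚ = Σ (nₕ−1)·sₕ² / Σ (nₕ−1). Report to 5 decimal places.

A: (84−1)·0.35² = 83·0.1225 = 10.1675
B: (91−1)·0.76² = 90·0.5776 = 51.984
C: (77−1)·1.41² = 76·1.9881 = 151.0956
Numerator = 213.2471; denominator = Σ(nₕ−1) = 249.
s²ₚ = 213.2471/249 = 0.8564141... → 0.85641.

0.85641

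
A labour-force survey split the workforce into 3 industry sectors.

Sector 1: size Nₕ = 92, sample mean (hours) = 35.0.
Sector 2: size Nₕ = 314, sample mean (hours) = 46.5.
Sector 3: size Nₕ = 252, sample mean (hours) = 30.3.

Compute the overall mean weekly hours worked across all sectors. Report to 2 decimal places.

N = 92 + 314 + 252 = 658.
The stratified mean weights each stratum mean by its population share Nₕ/N.
Σ Nₕx̄ₕ = 92·35.0 + 314·46.5 + 252·30.3 = 3220 + 14601 + 7635.6 = 25456.6.
Divide by N: 25456.6 / 658 = 38.6878... → 38.69.

38.69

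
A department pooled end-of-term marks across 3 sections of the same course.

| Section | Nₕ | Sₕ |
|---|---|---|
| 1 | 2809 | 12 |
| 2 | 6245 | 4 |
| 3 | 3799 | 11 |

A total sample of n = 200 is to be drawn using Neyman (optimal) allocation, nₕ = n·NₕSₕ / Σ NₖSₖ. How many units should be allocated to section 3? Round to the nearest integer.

1: NₕSₕ = 2809·12 = 33708
2: NₕSₕ = 6245·4 = 24980
3: NₕSₕ = 3799·11 = 41789
Σ NₕSₕ = 100477.
n_3 = 200·41789/100477 = 83.181... → 83.

83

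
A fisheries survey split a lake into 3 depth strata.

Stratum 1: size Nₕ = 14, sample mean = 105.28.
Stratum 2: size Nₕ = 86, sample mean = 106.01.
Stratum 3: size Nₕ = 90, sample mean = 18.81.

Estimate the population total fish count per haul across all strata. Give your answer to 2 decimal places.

12283.68

1: 14·105.28 = 1473.92
2: 86·106.01 = 9116.86
3: 90·18.81 = 1692.9
τ̂ = Σ Nₕx̄ₕ = 12283.68.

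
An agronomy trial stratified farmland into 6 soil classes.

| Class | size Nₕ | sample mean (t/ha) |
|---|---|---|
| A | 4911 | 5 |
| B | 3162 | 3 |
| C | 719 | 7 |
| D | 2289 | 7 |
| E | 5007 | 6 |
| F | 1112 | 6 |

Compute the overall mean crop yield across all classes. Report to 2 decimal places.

5.34

x̄_st = (Σ Nₕx̄ₕ) / (Σ Nₕ) = (4911·5 + 3162·3 + 719·7 + 2289·7 + 5007·6 + 1112·6) / 17200
= 91811 / 17200 = 5.3378... → 5.34.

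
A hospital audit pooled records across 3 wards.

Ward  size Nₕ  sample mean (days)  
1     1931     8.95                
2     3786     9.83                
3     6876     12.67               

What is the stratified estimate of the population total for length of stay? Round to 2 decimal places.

141617.75

Estimate total by summing Nₕ·x̄ₕ over strata.
1931·8.95 + 3786·9.83 + 6876·12.67 = 17282.45 + 37216.38 + 87118.92 = 141617.75.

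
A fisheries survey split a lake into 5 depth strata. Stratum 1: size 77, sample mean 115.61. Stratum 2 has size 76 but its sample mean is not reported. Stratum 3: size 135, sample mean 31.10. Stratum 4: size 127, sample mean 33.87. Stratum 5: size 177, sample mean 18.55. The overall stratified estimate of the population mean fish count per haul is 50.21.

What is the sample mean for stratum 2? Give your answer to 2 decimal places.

Σ Nₕx̄ₕ = N·μ, so 76·x̄_2 = 592·50.21 − (77·115.61 + 135·31.10 + 127·33.87 + 177·18.55).
= 29724.32 − 20685.31 = 9039.01.
x̄_2 = 9039.01 / 76 = 118.9343... → 118.93.

118.93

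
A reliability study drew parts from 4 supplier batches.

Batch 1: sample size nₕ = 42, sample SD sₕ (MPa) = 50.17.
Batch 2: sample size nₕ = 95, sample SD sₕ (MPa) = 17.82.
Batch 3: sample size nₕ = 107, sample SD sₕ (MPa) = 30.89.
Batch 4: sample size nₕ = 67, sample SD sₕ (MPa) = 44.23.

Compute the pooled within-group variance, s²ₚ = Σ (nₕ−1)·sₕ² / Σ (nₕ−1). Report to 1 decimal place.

1: (42−1)·50.17² = 41·2517.0289 = 103198.1849
2: (95−1)·17.82² = 94·317.5524 = 29849.9256
3: (107−1)·30.89² = 106·954.1921 = 101144.3626
4: (67−1)·44.23² = 66·1956.2929 = 129115.3314
Numerator = 363307.8045; denominator = Σ(nₕ−1) = 307.
s²ₚ = 363307.8045/307 = 1183.413... → 1183.4.

1183.4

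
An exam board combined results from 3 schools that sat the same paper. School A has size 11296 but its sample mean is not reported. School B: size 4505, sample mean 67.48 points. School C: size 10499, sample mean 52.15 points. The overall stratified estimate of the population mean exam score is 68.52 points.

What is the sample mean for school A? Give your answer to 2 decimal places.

84.15

N = 11296 + 4505 + 10499 = 26300.
Overall total = μ·N = 68.52·26300 = 1802076.
Subtract the known strata: 4505·67.48 + 10499·52.15 = 851520.25.
Remaining total for school A: 1802076 − 851520.25 = 950555.75.
Divide by its size: 950555.75 / 11296 = 84.1498... → 84.15.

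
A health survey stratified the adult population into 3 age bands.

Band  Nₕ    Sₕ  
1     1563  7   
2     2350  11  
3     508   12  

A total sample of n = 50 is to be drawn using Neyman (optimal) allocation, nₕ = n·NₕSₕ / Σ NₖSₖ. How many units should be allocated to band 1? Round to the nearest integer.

13

1: NₕSₕ = 1563·7 = 10941
2: NₕSₕ = 2350·11 = 25850
3: NₕSₕ = 508·12 = 6096
Σ NₕSₕ = 42887.
n_1 = 50·10941/42887 = 12.756... → 13.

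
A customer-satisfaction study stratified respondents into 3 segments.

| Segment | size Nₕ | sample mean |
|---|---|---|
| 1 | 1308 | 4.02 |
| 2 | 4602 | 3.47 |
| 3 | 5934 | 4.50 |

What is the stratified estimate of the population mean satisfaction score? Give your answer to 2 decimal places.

4.05

N = 11844; weights Wₕ = Nₕ/N = (0.1104, 0.3886, 0.5010).
x̄_st = Σ Wₕ·x̄ₕ = 0.1104·4.02 + 0.3886·3.47 + 0.5010·4.50 ≈ 4.0468...
→ 4.05.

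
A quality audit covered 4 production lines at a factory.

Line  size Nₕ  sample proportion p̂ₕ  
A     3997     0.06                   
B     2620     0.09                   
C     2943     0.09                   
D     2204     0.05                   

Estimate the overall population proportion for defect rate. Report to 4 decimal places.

0.0723

Wₕ = Nₕ/N with N = 11764: 0.3398, 0.2227, 0.2502, 0.1874.
p̂_st = 0.3398·0.06 + 0.2227·0.09 + 0.2502·0.09 + 0.1874·0.05 ≈ 0.072313... → 0.0723.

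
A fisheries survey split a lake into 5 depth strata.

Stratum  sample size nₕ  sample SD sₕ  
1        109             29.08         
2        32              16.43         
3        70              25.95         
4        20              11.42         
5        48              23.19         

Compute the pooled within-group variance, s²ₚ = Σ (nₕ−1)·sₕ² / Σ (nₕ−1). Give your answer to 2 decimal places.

634.73

Degrees of freedom: 108 + 31 + 69 + 19 + 47 = 274.
Σ(nₕ−1)sₕ² = 108·845.6464 + 31·269.9449 + 69·673.4025 + 19·130.4164 + 47·537.7761 = 173916.2639.
s²ₚ = 173916.2639 / 274 = 634.7309... → 634.73.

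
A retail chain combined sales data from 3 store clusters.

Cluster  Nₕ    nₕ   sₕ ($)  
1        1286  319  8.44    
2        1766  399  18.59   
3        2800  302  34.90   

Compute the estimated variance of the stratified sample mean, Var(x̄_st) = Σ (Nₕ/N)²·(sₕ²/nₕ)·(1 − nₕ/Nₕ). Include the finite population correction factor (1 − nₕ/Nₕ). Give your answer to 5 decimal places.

N = 5852. Term for each stratum: Wₕ²sₕ²/nₕ·(1−nₕ/Nₕ).
Var(x̄_st) = 0.00810873 + 0.06105714 + 0.82373163 = 0.89289750 → 0.89290.

0.89290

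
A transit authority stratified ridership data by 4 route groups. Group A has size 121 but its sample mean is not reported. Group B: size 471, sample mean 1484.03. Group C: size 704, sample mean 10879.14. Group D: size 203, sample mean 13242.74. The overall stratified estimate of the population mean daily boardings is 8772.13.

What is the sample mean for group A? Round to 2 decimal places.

Σ Nₕx̄ₕ = N·μ, so 121·x̄_A = 1499·8772.13 − (471·1484.03 + 704·10879.14 + 203·13242.74).
= 13149422.87 − 11046168.91 = 2103253.96.
x̄_A = 2103253.96 / 121 = 17382.2641... → 17382.26.

17382.26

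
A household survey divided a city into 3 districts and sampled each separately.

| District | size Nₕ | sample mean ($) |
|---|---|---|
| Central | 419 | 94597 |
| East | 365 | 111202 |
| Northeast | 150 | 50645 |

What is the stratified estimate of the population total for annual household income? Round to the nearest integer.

87821623

Estimate total by summing Nₕ·x̄ₕ over strata.
419·94597 + 365·111202 + 150·50645 = 39636143 + 40588730 + 7596750 = 87821623.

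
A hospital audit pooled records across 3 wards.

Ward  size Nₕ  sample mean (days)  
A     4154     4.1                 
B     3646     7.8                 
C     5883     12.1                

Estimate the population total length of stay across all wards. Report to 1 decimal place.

116654.5

A: 4154·4.1 = 17031.4
B: 3646·7.8 = 28438.8
C: 5883·12.1 = 71184.3
τ̂ = Σ Nₕx̄ₕ = 116654.5.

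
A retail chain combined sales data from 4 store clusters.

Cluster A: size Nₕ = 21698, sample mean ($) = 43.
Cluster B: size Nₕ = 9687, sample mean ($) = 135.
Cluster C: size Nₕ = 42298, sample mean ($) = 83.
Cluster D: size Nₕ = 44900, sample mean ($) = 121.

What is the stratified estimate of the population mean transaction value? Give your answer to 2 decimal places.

N = 21698 + 9687 + 42298 + 44900 = 118583.
The stratified mean weights each stratum mean by its population share Nₕ/N.
Σ Nₕx̄ₕ = 21698·43 + 9687·135 + 42298·83 + 44900·121 = 933014 + 1307745 + 3510734 + 5432900 = 11184393.
Divide by N: 11184393 / 118583 = 94.3170... → 94.32.

94.32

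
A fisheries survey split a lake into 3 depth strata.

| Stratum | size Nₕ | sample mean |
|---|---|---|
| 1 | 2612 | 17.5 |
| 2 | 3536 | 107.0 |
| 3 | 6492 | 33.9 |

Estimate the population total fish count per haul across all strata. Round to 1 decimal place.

644140.8

1: 2612·17.5 = 45710
2: 3536·107.0 = 378352
3: 6492·33.9 = 220078.8
τ̂ = Σ Nₕx̄ₕ = 644140.8.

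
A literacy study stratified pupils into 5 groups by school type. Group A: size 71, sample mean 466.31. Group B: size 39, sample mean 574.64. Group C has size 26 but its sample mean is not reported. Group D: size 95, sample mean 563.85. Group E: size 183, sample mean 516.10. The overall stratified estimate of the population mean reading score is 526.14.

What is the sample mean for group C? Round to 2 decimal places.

Σ Nₕx̄ₕ = N·μ, so 26·x̄_C = 414·526.14 − (71·466.31 + 39·574.64 + 95·563.85 + 183·516.10).
= 217821.96 − 203531.02 = 14290.94.
x̄_C = 14290.94 / 26 = 549.6515... → 549.65.

549.65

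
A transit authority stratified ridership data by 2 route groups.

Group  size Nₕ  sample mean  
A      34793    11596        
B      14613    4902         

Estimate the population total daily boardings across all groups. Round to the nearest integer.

475092554

Population total = Σ Nₕ·x̄ₕ (each stratum's size times its mean).
34793·11596 + 14613·4902 = 403459628 + 71632926 = 475092554.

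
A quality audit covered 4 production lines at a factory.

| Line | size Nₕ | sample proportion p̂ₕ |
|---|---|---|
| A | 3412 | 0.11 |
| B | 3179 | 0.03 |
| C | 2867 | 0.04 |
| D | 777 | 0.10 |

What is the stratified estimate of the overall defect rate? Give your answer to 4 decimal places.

Wₕ = Nₕ/N with N = 10235: 0.3334, 0.3106, 0.2801, 0.0759.
p̂_st = 0.3334·0.11 + 0.3106·0.03 + 0.2801·0.04 + 0.0759·0.10 ≈ 0.064785... → 0.0648.

0.0648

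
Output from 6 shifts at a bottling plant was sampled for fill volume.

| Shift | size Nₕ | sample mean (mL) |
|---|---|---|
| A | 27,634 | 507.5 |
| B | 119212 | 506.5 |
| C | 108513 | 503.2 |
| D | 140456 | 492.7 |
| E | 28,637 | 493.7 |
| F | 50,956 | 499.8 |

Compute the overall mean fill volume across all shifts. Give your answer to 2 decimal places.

500.24

N = 475408; weights Wₕ = Nₕ/N = (0.0581, 0.2508, 0.2283, 0.2954, 0.0602, 0.1072).
x̄_st = Σ Wₕ·x̄ₕ = 0.0581·507.5 + 0.2508·506.5 + 0.2283·503.2 + 0.2954·492.7 + 0.0602·493.7 + 0.1072·499.8 ≈ 500.2386...
→ 500.24.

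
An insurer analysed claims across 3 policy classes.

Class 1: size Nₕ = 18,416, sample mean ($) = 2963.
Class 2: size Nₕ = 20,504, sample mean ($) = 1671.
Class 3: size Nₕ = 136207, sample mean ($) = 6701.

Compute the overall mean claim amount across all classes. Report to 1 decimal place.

N = 18416 + 20504 + 136207 = 175127.
Weight each subgroup mean by Nₕ/N and sum.
Σ Nₕx̄ₕ = 18416·2963 + 20504·1671 + 136207·6701 = 54566608 + 34262184 + 912723107 = 1001551899.
Divide by N: 1001551899 / 175127 = 5719.003... → 5719.0.

5719.0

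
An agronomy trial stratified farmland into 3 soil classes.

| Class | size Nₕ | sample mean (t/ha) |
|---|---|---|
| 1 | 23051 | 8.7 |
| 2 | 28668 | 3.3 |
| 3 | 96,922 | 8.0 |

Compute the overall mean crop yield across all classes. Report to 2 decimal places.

7.20

N = 23051 + 28668 + 96922 = 148641.
Overall mean = Σ (Nₕ/N)·x̄ₕ — weight by population share, not a simple average.
Σ Nₕx̄ₕ = 23051·8.7 + 28668·3.3 + 96922·8.0 = 200543.7 + 94604.4 + 775376 = 1070524.1.
Divide by N: 1070524.1 / 148641 = 7.2021... → 7.20.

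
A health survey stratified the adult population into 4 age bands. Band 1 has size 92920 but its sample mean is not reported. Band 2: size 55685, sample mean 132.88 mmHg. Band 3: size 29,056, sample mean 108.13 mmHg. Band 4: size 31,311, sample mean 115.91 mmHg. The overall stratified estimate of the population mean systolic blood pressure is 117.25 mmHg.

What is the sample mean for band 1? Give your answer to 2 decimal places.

Σ Nₕx̄ₕ = N·μ, so 92920·x̄_1 = 208972·117.25 − (55685·132.88 + 29056·108.13 + 31311·115.91).
= 24501967 − 14170506.09 = 10331460.91.
x̄_1 = 10331460.91 / 92920 = 111.1866... → 111.19.

111.19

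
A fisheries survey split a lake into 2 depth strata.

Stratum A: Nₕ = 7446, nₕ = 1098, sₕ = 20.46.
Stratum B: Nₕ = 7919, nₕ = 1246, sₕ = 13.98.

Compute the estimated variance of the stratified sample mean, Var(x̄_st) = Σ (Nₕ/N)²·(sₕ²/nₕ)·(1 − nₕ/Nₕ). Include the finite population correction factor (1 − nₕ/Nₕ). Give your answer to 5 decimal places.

0.11144

N = 15365. Term for each stratum: Wₕ²sₕ²/nₕ·(1−nₕ/Nₕ).
Var(x̄_st) = 0.07633149 + 0.03510934 = 0.11144083 → 0.11144.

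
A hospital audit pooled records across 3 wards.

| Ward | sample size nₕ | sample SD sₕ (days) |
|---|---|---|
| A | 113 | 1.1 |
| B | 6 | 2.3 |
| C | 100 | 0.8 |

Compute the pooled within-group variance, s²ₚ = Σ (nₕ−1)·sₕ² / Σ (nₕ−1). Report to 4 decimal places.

Degrees of freedom: 112 + 5 + 99 = 216.
Σ(nₕ−1)sₕ² = 112·1.21 + 5·5.29 + 99·0.64 = 225.33.
s²ₚ = 225.33 / 216 = 1.043194... → 1.0432.

1.0432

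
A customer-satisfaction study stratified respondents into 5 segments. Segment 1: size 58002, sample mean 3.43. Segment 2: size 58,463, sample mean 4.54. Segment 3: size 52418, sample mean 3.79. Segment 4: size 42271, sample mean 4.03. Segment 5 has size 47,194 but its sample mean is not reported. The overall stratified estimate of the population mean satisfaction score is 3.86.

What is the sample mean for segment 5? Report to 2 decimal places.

Σ Nₕx̄ₕ = N·μ, so 47194·x̄_5 = 258348·3.86 − (58002·3.43 + 58463·4.54 + 52418·3.79 + 42271·4.03).
= 997223.28 − 833385.23 = 163838.05.
x̄_5 = 163838.05 / 47194 = 3.4716... → 3.47.

3.47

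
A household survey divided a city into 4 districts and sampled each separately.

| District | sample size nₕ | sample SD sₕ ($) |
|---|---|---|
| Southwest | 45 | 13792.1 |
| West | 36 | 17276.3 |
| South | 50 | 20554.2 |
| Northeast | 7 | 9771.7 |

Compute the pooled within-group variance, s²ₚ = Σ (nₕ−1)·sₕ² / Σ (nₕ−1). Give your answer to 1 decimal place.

299182361.3

Southwest: (45−1)·13792.1² = 44·190222022.41 = 8369768986.04
West: (36−1)·17276.3² = 35·298470541.69 = 10446468959.15
South: (50−1)·20554.2² = 49·422475137.64 = 20701281744.36
Northeast: (7−1)·9771.7² = 6·95486120.89 = 572916725.34
Numerator = 40090436414.89; denominator = Σ(nₕ−1) = 134.
s²ₚ = 40090436414.89/134 = 299182361.305... → 299182361.3.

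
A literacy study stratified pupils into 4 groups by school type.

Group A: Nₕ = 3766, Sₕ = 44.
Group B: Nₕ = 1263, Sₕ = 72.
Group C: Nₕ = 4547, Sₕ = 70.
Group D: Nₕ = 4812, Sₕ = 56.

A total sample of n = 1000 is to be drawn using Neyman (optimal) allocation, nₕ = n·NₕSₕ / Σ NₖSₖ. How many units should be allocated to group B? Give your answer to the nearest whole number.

A: NₕSₕ = 3766·44 = 165704
B: NₕSₕ = 1263·72 = 90936
C: NₕSₕ = 4547·70 = 318290
D: NₕSₕ = 4812·56 = 269472
Σ NₕSₕ = 844402.
n_B = 1000·90936/844402 = 107.693... → 108.

108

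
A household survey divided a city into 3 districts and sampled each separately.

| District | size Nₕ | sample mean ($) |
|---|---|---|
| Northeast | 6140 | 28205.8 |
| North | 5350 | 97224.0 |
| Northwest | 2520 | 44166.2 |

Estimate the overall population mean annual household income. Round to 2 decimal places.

N = 14010; weights Wₕ = Nₕ/N = (0.4383, 0.3819, 0.1799).
x̄_st = Σ Wₕ·x̄ₕ = 0.4383·28205.8 + 0.3819·97224.0 + 0.1799·44166.2 ≈ 57432.6079...
→ 57432.61.

57432.61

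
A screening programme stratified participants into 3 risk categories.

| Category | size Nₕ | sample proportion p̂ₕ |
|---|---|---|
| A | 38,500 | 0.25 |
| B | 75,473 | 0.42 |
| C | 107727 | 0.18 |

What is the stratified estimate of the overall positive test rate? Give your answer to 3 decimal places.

Wₕ = Nₕ/N with N = 221700: 0.1737, 0.3404, 0.4859.
p̂_st = 0.1737·0.25 + 0.3404·0.42 + 0.4859·0.18 ≈ 0.27386... → 0.274.

0.274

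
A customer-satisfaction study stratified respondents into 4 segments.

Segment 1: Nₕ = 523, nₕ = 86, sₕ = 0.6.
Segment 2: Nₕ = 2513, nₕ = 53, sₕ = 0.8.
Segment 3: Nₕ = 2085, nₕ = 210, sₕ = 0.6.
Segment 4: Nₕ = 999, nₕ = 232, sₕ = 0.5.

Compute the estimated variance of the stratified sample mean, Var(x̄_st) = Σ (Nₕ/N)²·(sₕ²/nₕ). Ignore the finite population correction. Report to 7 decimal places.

N = 6120; Wₕ = Nₕ/N.
segment 1: (523/6120)²·0.6²/86 = 0.0000305706
segment 2: (2513/6120)²·0.8²/53 = 0.0020360397
segment 3: (2085/6120)²·0.6²/210 = 0.0001989722
segment 4: (999/6120)²·0.5²/232 = 0.0000287131
Sum = 0.0022942957 → 0.0022943.

0.0022943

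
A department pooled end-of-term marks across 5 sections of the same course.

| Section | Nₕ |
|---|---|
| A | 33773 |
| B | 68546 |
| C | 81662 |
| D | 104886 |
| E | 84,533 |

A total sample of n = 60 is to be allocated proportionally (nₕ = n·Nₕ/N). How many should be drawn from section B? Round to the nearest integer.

11

Share of section B = 68546/373400 = 0.18357.
Allocate 60 × 0.18357 = 11.014... → 11.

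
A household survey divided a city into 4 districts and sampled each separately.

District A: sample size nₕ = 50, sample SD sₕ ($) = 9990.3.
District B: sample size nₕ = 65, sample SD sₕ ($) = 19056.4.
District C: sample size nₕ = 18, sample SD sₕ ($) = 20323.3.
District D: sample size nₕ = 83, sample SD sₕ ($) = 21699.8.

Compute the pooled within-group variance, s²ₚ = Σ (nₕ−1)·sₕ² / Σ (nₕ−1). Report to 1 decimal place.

347951679.8

A: (50−1)·9990.3² = 49·99806094.09 = 4890498610.41
B: (65−1)·19056.4² = 64·363146380.96 = 23241368381.44
C: (18−1)·20323.3² = 17·413036522.89 = 7021620889.13
D: (83−1)·21699.8² = 82·470881320.04 = 38612268243.28
Numerator = 73765756124.26; denominator = Σ(nₕ−1) = 212.
s²ₚ = 73765756124.26/212 = 347951679.831... → 347951679.8.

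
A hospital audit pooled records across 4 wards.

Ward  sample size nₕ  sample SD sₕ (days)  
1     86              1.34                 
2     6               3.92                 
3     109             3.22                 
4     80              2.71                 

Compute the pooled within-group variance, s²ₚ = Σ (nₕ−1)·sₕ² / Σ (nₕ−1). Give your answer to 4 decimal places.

Degrees of freedom: 85 + 5 + 108 + 79 = 277.
Σ(nₕ−1)sₕ² = 85·1.7956 + 5·15.3664 + 108·10.3684 + 79·7.3441 = 1929.4291.
s²ₚ = 1929.4291 / 277 = 6.965448... → 6.9654.

6.9654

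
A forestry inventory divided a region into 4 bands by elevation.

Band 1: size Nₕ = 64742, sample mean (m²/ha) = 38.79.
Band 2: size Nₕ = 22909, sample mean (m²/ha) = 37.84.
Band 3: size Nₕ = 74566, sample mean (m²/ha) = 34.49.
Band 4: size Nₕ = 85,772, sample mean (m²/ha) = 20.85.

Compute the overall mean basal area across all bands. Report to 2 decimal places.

N = 64742 + 22909 + 74566 + 85772 = 247989.
The stratified mean weights each stratum mean by its population share Nₕ/N.
Σ Nₕx̄ₕ = 64742·38.79 + 22909·37.84 + 74566·34.49 + 85772·20.85 = 2511342.18 + 866876.56 + 2571781.34 + 1788346.2 = 7738346.28.
Divide by N: 7738346.28 / 247989 = 31.2044... → 31.20.

31.20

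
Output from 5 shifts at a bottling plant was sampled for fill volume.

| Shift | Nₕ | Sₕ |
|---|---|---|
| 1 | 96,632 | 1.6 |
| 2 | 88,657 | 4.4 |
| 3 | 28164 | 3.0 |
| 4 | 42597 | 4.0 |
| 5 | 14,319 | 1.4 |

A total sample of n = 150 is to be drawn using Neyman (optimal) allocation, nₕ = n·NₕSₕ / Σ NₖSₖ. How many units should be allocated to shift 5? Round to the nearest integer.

1: NₕSₕ = 96632·1.6 = 154611.2
2: NₕSₕ = 88657·4.4 = 390090.8
3: NₕSₕ = 28164·3.0 = 84492
4: NₕSₕ = 42597·4.0 = 170388
5: NₕSₕ = 14319·1.4 = 20046.6
Σ NₕSₕ = 819628.6.
n_5 = 150·20046.6/819628.6 = 3.669... → 4.

4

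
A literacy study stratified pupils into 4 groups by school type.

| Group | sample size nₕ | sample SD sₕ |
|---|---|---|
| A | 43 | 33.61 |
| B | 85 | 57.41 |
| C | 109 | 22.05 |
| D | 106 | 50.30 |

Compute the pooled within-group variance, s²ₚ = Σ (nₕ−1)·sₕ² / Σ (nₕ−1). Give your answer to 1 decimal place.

1895.2

A: (43−1)·33.61² = 42·1129.6321 = 47444.5482
B: (85−1)·57.41² = 84·3295.9081 = 276856.2804
C: (109−1)·22.05² = 108·486.2025 = 52509.87
D: (106−1)·50.30² = 105·2530.09 = 265659.45
Numerator = 642470.1486; denominator = Σ(nₕ−1) = 339.
s²ₚ = 642470.1486/339 = 1895.192... → 1895.2.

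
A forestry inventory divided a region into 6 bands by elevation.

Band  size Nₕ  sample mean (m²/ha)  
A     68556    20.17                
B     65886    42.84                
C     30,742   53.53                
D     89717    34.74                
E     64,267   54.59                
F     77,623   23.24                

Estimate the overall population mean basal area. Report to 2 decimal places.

35.99

N = 396791; weights Wₕ = Nₕ/N = (0.1728, 0.1660, 0.0775, 0.2261, 0.1620, 0.1956).
x̄_st = Σ Wₕ·x̄ₕ = 0.1728·20.17 + 0.1660·42.84 + 0.0775·53.53 + 0.2261·34.74 + 0.1620·54.59 + 0.1956·23.24 ≈ 35.9888...
→ 35.99.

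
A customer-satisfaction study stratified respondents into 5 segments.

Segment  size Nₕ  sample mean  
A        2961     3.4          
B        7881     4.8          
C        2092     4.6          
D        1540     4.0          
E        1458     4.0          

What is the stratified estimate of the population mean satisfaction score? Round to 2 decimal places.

4.36

N = 2961 + 7881 + 2092 + 1540 + 1458 = 15932.
Overall mean = Σ (Nₕ/N)·x̄ₕ — weight by population share, not a simple average.
Σ Nₕx̄ₕ = 2961·3.4 + 7881·4.8 + 2092·4.6 + 1540·4.0 + 1458·4.0 = 10067.4 + 37828.8 + 9623.2 + 6160 + 5832 = 69511.4.
Divide by N: 69511.4 / 15932 = 4.3630... → 4.36.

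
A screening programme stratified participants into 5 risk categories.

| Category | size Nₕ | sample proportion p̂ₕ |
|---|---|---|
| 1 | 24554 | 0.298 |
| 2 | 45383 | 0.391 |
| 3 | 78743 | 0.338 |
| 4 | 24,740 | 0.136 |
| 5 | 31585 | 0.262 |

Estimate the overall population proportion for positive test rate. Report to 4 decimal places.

0.3089

N = 24554 + 45383 + 78743 + 24740 + 31585 = 205005.
Overall proportion = Σ (Nₕ/N)·p̂ₕ.
Σ Nₕp̂ₕ = 7317.092 + 17744.753 + 26615.134 + 3364.64 + 8275.27 = 63316.889.
63316.889 / 205005 = 0.308855... → 0.3089.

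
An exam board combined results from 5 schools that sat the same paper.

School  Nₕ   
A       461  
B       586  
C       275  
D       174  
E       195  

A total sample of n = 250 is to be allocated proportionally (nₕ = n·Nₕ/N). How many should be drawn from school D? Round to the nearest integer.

26

Share of school D = 174/1691 = 0.10290.
Allocate 250 × 0.10290 = 25.724... → 26.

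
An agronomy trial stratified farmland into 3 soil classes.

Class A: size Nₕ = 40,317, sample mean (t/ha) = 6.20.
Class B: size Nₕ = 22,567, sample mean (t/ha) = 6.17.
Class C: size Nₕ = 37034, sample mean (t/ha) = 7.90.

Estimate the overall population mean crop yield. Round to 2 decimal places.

N = 40317 + 22567 + 37034 = 99918.
The stratified mean weights each stratum mean by its population share Nₕ/N.
Σ Nₕx̄ₕ = 40317·6.20 + 22567·6.17 + 37034·7.90 = 249965.4 + 139238.39 + 292568.6 = 681772.39.
Divide by N: 681772.39 / 99918 = 6.8233... → 6.82.

6.82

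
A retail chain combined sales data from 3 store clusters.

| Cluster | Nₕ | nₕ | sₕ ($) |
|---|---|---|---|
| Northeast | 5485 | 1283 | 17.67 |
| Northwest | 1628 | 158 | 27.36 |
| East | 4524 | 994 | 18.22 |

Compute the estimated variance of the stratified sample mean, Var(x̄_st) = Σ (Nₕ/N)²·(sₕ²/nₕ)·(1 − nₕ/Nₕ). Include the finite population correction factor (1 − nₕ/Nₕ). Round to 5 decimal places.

N = 11637; Wₕ = Nₕ/N.
cluster Northeast: (5485/11637)²·17.67²/1283·(1 − 1283/5485) = 0.04141876
cluster Northwest: (1628/11637)²·27.36²/158·(1 − 158/1628) = 0.08372685
cluster East: (4524/11637)²·18.22²/994·(1 − 994/4524) = 0.03938452
Sum = 0.16453013 → 0.16453.

0.16453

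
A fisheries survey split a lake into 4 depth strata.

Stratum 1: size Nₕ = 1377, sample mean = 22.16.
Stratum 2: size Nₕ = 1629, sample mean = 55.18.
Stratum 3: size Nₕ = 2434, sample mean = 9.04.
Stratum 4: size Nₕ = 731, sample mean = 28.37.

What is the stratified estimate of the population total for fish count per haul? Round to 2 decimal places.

163144.37

1: 1377·22.16 = 30514.32
2: 1629·55.18 = 89888.22
3: 2434·9.04 = 22003.36
4: 731·28.37 = 20738.47
τ̂ = Σ Nₕx̄ₕ = 163144.37.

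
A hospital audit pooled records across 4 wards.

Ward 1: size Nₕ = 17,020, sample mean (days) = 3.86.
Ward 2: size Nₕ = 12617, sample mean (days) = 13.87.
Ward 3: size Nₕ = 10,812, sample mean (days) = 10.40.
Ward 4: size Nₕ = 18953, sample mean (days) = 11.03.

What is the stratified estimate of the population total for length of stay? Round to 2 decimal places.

562191.38

1: 17020·3.86 = 65697.2
2: 12617·13.87 = 174997.79
3: 10812·10.40 = 112444.8
4: 18953·11.03 = 209051.59
τ̂ = Σ Nₕx̄ₕ = 562191.38.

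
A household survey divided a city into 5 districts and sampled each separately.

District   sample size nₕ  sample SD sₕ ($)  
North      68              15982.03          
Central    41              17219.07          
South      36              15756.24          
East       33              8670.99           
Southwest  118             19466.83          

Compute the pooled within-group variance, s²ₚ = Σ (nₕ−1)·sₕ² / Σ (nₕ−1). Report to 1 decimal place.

290056341.8

Degrees of freedom: 67 + 40 + 35 + 32 + 117 = 291.
Σ(nₕ−1)sₕ² = 67·255425282.9209 + 40·296496371.6649 + 35·248259098.9376 + 32·75186067.5801 + 117·378957470.2489 = 84406395466.7968.
s²ₚ = 84406395466.7968 / 291 = 290056341.810... → 290056341.8.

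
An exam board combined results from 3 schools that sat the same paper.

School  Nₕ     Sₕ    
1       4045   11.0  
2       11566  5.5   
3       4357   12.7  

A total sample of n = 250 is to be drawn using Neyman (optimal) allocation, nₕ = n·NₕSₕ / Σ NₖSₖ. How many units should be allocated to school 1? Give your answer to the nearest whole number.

68

Σ NₕSₕ = 4045·11.0 + 11566·5.5 + 4357·12.7 = 163441.9.
Share for 1: 44495/163441.9 = 0.27224.
n_1 = 250 × 0.27224 = 68.059... → 68.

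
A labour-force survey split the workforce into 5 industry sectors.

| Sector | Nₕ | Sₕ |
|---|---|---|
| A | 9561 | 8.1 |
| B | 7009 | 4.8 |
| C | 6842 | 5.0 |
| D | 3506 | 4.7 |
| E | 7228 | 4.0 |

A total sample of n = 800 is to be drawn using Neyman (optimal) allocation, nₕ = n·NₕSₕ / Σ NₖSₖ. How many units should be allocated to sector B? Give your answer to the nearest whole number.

141

Σ NₕSₕ = 9561·8.1 + 7009·4.8 + 6842·5.0 + 3506·4.7 + 7228·4.0 = 190687.5.
Share for B: 33643.2/190687.5 = 0.17643.
n_B = 800 × 0.17643 = 141.145... → 141.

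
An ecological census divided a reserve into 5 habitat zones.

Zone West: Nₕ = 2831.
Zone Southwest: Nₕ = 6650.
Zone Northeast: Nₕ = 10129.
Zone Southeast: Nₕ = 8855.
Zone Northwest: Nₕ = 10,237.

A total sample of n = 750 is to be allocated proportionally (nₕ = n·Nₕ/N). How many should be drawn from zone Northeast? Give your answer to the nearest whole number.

Share of zone Northeast = 10129/38702 = 0.26172.
Allocate 750 × 0.26172 = 196.288... → 196.

196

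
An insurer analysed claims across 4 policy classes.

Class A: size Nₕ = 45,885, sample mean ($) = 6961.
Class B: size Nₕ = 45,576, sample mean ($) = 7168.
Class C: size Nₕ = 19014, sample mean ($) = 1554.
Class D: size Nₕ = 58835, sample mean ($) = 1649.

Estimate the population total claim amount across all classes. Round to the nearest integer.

772660924

Estimate total by summing Nₕ·x̄ₕ over strata.
45885·6961 + 45576·7168 + 19014·1554 + 58835·1649 = 319405485 + 326688768 + 29547756 + 97018915 = 772660924.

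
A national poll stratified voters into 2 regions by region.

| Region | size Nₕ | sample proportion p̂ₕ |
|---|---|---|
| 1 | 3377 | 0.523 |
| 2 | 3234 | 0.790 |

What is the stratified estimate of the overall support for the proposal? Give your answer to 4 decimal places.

0.6536

N = 3377 + 3234 = 6611.
Overall proportion = Σ (Nₕ/N)·p̂ₕ.
Σ Nₕp̂ₕ = 1766.171 + 2554.86 = 4321.031.
4321.031 / 6611 = 0.653612... → 0.6536.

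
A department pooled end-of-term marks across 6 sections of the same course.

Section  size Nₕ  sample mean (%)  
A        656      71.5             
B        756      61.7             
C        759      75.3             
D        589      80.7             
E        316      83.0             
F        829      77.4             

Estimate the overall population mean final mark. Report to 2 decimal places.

x̄_st = (Σ Nₕx̄ₕ) / (Σ Nₕ) = (656·71.5 + 756·61.7 + 759·75.3 + 589·80.7 + 316·83.0 + 829·77.4) / 3905
= 288626.8 / 3905 = 73.9121... → 73.91.

73.91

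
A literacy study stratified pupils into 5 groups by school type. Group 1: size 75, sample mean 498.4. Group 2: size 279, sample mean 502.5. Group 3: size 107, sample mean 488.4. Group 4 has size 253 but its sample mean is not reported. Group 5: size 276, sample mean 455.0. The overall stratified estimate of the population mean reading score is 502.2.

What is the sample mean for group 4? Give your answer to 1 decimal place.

560.3

Σ Nₕx̄ₕ = N·μ, so 253·x̄_4 = 990·502.2 − (75·498.4 + 279·502.5 + 107·488.4 + 276·455.0).
= 497178 − 355416.3 = 141761.7.
x̄_4 = 141761.7 / 253 = 560.323... → 560.3.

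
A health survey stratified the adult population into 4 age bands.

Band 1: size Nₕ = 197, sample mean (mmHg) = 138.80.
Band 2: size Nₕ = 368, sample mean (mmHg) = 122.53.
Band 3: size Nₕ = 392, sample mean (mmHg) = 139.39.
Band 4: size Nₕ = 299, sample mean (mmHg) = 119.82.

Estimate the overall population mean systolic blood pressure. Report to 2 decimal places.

N = 1256; weights Wₕ = Nₕ/N = (0.1568, 0.2930, 0.3121, 0.2381).
x̄_st = Σ Wₕ·x̄ₕ = 0.1568·138.80 + 0.2930·122.53 + 0.3121·139.39 + 0.2381·119.82 ≈ 129.6988...
→ 129.70.

129.70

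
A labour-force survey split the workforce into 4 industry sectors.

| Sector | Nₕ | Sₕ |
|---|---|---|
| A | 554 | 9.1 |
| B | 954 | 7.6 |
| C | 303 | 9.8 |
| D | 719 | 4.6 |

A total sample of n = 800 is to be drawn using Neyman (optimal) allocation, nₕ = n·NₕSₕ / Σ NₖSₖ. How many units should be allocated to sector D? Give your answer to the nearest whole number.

142

Σ NₕSₕ = 554·9.1 + 954·7.6 + 303·9.8 + 719·4.6 = 18568.6.
Share for D: 3307.4/18568.6 = 0.17812.
n_D = 800 × 0.17812 = 142.494... → 142.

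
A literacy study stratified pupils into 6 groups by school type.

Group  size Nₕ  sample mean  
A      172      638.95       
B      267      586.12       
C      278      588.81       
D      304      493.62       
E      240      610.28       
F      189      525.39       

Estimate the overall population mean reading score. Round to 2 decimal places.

N = 172 + 267 + 278 + 304 + 240 + 189 = 1450.
Overall mean = Σ (Nₕ/N)·x̄ₕ — weight by population share, not a simple average.
Σ Nₕx̄ₕ = 172·638.95 + 267·586.12 + 278·588.81 + 304·493.62 + 240·610.28 + 189·525.39 = 109899.4 + 156494.04 + 163689.18 + 150060.48 + 146467.2 + 99298.71 = 825909.01.
Divide by N: 825909.01 / 1450 = 569.5924... → 569.59.

569.59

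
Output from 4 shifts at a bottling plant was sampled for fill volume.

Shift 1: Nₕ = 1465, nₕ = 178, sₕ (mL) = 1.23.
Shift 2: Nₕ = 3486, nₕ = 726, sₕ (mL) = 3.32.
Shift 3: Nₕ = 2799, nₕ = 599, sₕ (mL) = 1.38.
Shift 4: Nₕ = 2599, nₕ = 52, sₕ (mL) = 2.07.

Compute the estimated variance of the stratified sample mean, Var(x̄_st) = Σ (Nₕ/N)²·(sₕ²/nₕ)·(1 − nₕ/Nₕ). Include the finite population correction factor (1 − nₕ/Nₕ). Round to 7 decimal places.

N = 10349; Wₕ = Nₕ/N.
shift 1: (1465/10349)²·1.23²/178·(1 − 178/1465) = 0.0001496269
shift 2: (3486/10349)²·3.32²/726·(1 − 726/3486) = 0.0013638897
shift 3: (2799/10349)²·1.38²/599·(1 − 599/2799) = 0.0001827933
shift 4: (2599/10349)²·2.07²/52·(1 − 52/2599) = 0.0050930249
Sum = 0.0067893347 → 0.0067893.

0.0067893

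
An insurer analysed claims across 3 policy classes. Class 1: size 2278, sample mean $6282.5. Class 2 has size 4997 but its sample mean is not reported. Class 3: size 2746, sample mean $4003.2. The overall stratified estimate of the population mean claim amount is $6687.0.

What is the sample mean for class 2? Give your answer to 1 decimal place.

N = 2278 + 4997 + 2746 = 10021.
Overall total = μ·N = 6687.0·10021 = 67010427.
Subtract the known strata: 2278·6282.5 + 2746·4003.2 = 25304322.2.
Remaining total for class 2: 67010427 − 25304322.2 = 41706104.8.
Divide by its size: 41706104.8 / 4997 = 8346.229... → 8346.2.

8346.2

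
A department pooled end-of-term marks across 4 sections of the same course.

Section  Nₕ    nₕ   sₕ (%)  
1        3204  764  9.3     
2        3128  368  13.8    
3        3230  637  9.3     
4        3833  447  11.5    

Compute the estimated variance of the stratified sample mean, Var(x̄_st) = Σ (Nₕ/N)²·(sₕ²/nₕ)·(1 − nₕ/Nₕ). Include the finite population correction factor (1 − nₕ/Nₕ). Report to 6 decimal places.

N = 13395. Term for each stratum: Wₕ²sₕ²/nₕ·(1−nₕ/Nₕ).
Var(x̄_st) = 0.004932527 + 0.024900080 + 0.006337910 + 0.021400725 = 0.057571242 → 0.057571.

0.057571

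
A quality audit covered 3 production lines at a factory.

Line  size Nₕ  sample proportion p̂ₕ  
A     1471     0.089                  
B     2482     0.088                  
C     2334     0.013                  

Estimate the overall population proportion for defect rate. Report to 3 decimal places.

Wₕ = Nₕ/N with N = 6287: 0.2340, 0.3948, 0.3712.
p̂_st = 0.2340·0.089 + 0.3948·0.088 + 0.3712·0.013 ≈ 0.06039... → 0.060.

0.060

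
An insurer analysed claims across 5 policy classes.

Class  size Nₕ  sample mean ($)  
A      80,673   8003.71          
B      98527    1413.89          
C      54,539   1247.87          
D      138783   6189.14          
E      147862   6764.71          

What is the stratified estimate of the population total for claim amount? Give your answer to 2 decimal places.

2712238185.43

A: 80673·8003.71 = 645683296.83
B: 98527·1413.89 = 139306340.03
C: 54539·1247.87 = 68057581.93
D: 138783·6189.14 = 858947416.62
E: 147862·6764.71 = 1000243550.02
τ̂ = Σ Nₕx̄ₕ = 2712238185.43.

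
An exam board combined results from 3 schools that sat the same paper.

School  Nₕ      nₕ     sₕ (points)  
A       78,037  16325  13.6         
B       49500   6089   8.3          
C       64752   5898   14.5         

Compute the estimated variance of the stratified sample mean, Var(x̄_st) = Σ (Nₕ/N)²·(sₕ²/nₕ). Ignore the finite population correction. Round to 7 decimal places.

N = 192289. Term for each stratum: Wₕ²sₕ²/nₕ.
Var(x̄_st) = 0.0018660225 + 0.0007497418 + 0.0040423017 = 0.0066580660 → 0.0066581.

0.0066581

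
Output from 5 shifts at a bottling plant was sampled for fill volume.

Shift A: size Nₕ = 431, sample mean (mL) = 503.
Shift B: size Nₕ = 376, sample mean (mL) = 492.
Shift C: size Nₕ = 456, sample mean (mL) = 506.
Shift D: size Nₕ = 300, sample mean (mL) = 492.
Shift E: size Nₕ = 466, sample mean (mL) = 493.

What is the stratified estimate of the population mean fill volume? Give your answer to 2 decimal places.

497.71

N = 431 + 376 + 456 + 300 + 466 = 2029.
The stratified mean weights each stratum mean by its population share Nₕ/N.
Σ Nₕx̄ₕ = 431·503 + 376·492 + 456·506 + 300·492 + 466·493 = 216793 + 184992 + 230736 + 147600 + 229738 = 1009859.
Divide by N: 1009859 / 2029 = 497.7127... → 497.71.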